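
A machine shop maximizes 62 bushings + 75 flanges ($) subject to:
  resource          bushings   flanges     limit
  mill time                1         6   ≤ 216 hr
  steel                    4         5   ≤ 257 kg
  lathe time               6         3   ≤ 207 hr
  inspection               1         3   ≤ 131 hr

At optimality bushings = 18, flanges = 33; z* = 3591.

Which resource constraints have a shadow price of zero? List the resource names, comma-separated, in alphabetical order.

inspection, steel

mill time: 216/216 (binding)
steel: 237/257 (slack 20)
lathe time: 207/207 (binding)
inspection: 117/131 (slack 14)
By complementary slackness, a constraint with positive slack has shadow price 0 → inspection, steel.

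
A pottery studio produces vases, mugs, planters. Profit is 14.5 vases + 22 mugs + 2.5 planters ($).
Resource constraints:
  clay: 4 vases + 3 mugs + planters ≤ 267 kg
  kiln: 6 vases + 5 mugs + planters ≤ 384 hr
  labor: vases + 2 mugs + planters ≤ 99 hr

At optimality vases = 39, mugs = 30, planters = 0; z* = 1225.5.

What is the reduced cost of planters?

At the optimum: clay uses 246 of 267 (slack = 21); kiln uses 384 of 384 (binding); labor uses 99 of 99 (binding).
By complementary slackness, y = 0 for the non-binding constraint.
From A_Bᵀ y = c: 6·y_kiln + 1·y_labor = 14.5; 5·y_kiln + 2·y_labor = 22.
Solving: y_kiln = 1, y_labor = 8.5.
Reduced cost of planters: c₃ − yᵀa₃ = 2.5 − (1·1 + 8.5·1) = 2.5 − 9.5 = -7.

-7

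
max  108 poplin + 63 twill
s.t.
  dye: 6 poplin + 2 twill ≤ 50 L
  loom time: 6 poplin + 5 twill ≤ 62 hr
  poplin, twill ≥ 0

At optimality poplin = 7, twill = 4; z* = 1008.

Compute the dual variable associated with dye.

At the optimum: dye uses 50 of 50 (binding); loom time uses 62 of 62 (binding).
The binding rows give the dual system: 6·y_dye + 6·y_loom time = 108 and 2·y_dye + 5·y_loom time = 63.
→ y_dye = 9 and y_loom time = 9.
Shadow price of dye = 9.

9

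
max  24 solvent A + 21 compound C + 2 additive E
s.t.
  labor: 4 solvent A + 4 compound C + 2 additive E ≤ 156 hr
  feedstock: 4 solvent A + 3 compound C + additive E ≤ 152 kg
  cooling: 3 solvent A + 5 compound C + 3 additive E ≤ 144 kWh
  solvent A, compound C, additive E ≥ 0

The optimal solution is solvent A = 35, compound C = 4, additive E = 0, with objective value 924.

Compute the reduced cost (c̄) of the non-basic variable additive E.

Check each constraint at x*: labor 156/156 (tight); feedstock 152/152 (tight); cooling 125/144 (slack 19).
By complementary slackness, y = 0 for the non-binding constraint.
Dual feasibility on the basic columns requires 4·y_labor + 4·y_feedstock = 24, 4·y_labor + 3·y_feedstock = 21.
→ y_labor = 3 and y_feedstock = 3.
Reduced cost of additive E: c₃ − yᵀa₃ = 2 − (3·2 + 3·1) = 2 − 9 = -7.

-7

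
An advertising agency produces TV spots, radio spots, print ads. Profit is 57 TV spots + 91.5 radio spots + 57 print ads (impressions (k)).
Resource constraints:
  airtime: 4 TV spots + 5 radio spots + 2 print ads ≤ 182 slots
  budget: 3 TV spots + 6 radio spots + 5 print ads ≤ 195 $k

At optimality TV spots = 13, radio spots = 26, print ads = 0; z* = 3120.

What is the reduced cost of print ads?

-3

Both airtime and budget are binding at x*.
From A_Bᵀ y = c: 4·y_airtime + 3·y_budget = 57; 5·y_airtime + 6·y_budget = 91.5.
→ y_airtime = 7.5 and y_budget = 9.
Reduced cost of print ads: c₃ − yᵀa₃ = 57 − (7.5·2 + 9·5) = 57 − 60 = -3.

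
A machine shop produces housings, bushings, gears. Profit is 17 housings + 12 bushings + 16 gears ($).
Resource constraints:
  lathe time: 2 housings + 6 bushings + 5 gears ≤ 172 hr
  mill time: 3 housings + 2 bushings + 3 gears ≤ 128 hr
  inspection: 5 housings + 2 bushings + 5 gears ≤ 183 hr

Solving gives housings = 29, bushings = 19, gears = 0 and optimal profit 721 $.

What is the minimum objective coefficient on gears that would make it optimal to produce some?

20

Binding: lathe time and inspection. Non-binding: mill time (3 unused).
By complementary slackness, y = 0 for the non-binding constraint.
From A_Bᵀ y = c: 2·y_lathe time + 5·y_inspection = 17; 6·y_lathe time + 2·y_inspection = 12.
This yields shadow prices y_lathe time = 1, y_inspection = 3.
gears enters the basis when its profit ≥ yᵀa₃ = 1·5 + 3·5 = 20.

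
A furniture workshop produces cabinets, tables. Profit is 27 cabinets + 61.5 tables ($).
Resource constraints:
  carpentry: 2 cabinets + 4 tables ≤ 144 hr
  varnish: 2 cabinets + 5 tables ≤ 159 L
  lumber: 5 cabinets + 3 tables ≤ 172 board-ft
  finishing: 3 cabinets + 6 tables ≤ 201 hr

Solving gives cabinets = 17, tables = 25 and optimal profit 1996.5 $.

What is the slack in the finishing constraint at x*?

0

finishing used = 3·17 + 6·25 = 201; slack = 201 − 201 = 0.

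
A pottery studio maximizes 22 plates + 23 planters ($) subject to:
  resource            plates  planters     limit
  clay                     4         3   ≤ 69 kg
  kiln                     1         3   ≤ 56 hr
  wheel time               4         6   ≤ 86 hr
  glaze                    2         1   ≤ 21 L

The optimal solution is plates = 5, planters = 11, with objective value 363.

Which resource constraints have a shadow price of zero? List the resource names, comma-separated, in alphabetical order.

clay, kiln

clay: 53/69 (slack 16)
kiln: 38/56 (slack 18)
wheel time: 86/86 (binding)
glaze: 21/21 (binding)
By complementary slackness, a constraint with positive slack has shadow price 0 → clay, kiln.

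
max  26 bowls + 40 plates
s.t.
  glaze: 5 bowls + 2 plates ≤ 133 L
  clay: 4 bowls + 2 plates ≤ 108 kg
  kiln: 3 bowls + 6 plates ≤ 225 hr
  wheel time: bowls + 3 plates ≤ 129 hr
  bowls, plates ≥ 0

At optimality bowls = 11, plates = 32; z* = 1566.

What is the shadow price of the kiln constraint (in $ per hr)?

6

Binding: clay and kiln. Non-binding: glaze (14 unused), wheel time (22 unused).
By complementary slackness, y = 0 for the non-binding constraints.
From A_Bᵀ y = c: 4·y_clay + 3·y_kiln = 26; 2·y_clay + 6·y_kiln = 40.
→ y_clay = 2 and y_kiln = 6.
Shadow price of kiln = 6.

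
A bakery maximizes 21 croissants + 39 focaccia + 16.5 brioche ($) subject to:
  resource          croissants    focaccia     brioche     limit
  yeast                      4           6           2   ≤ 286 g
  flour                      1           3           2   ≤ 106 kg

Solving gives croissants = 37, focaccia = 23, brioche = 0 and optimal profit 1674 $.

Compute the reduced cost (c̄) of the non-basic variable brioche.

-1.5

Check each constraint at x*: yeast 286/286 (tight); flour 106/106 (tight).
Dual feasibility on the basic columns requires 4·y_yeast + 1·y_flour = 21, 6·y_yeast + 3·y_flour = 39.
This yields shadow prices y_yeast = 4, y_flour = 5.
Reduced cost of brioche: c₃ − yᵀa₃ = 16.5 − (4·2 + 5·2) = 16.5 − 18 = -1.5.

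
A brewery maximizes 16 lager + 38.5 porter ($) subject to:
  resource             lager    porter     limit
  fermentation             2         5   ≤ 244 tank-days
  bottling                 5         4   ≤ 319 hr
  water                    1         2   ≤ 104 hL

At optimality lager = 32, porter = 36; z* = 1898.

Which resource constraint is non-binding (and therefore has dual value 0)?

fermentation: 244/244 (binding)
bottling: 304/319 (slack 15)
water: 104/104 (binding)
By complementary slackness, a constraint with positive slack has shadow price 0 → bottling.

bottling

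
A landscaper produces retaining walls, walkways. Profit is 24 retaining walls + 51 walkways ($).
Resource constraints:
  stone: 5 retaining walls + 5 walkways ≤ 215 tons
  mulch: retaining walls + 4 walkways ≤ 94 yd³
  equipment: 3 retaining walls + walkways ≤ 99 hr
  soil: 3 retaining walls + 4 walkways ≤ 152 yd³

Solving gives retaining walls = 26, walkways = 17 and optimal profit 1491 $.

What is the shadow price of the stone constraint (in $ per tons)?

3

Binding: stone and mulch. Non-binding: equipment (4 unused), soil (6 unused).
By complementary slackness, y = 0 for the non-binding constraints.
From A_Bᵀ y = c: 5·y_stone + 1·y_mulch = 24; 5·y_stone + 4·y_mulch = 51.
Solving: y_stone = 3, y_mulch = 9.
Shadow price of stone = 3.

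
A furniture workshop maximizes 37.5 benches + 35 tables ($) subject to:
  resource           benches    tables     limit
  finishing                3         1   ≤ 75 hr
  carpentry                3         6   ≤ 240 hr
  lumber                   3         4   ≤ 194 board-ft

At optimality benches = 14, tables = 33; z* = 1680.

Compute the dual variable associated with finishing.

Binding: finishing and carpentry. Non-binding: lumber (20 unused).
Since lumber is not tight, its dual is 0.
The binding rows give the dual system: 3·y_finishing + 3·y_carpentry = 37.5 and 1·y_finishing + 6·y_carpentry = 35.
Solving: y_finishing = 8, y_carpentry = 4.5.
Shadow price of finishing = 8.

8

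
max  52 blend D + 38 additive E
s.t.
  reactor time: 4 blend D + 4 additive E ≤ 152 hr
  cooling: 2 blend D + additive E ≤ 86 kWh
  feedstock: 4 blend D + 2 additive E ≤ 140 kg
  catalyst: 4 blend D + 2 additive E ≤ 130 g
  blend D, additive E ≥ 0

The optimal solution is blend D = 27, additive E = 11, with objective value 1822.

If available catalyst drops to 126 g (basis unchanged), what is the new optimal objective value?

Check each constraint at x*: reactor time 152/152 (tight); cooling 65/86 (slack 21); feedstock 130/140 (slack 10); catalyst 130/130 (tight).
Slack constraints have shadow price 0 (complementary slackness).
Dual feasibility on the basic columns requires 4·y_reactor time + 4·y_catalyst = 52, 4·y_reactor time + 2·y_catalyst = 38.
Solving: y_reactor time = 6, y_catalyst = 7.
Δz = y_catalyst·Δb = 7 × (-4) = -28, so new z* = 1822 − 28 = 1794.

1794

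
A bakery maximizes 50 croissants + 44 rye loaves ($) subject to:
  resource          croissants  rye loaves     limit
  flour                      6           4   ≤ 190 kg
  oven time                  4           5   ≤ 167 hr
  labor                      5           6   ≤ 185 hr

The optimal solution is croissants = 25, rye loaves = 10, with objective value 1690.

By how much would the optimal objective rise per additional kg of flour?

Binding: flour and labor. Non-binding: oven time (17 unused).
Slack constraints have shadow price 0 (complementary slackness).
Dual feasibility on the basic columns requires 6·y_flour + 5·y_labor = 50, 4·y_flour + 6·y_labor = 44.
This yields shadow prices y_flour = 5, y_labor = 4.
Shadow price of flour = 5.

5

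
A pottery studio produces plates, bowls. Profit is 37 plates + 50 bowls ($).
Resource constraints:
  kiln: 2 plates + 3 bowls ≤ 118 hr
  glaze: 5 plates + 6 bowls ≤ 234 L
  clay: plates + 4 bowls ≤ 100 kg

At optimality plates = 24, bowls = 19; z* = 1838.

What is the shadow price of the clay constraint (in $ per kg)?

Check each constraint at x*: kiln 105/118 (slack 13); glaze 234/234 (tight); clay 100/100 (tight).
Since kiln is not tight, its dual is 0.
Dual feasibility on the basic columns requires 5·y_glaze + 1·y_clay = 37, 6·y_glaze + 4·y_clay = 50.
This yields shadow prices y_glaze = 7, y_clay = 2.
Shadow price of clay = 2.

2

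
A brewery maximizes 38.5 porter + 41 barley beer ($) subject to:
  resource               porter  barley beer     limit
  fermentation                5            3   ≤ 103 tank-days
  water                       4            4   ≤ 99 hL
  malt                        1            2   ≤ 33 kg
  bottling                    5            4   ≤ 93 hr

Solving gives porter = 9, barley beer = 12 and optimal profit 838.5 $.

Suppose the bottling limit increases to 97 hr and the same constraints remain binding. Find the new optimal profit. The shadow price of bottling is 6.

Δb = 4, so new z* = 838.5 + (6)·(4) = 838.5 + 24 = 862.5.

862.5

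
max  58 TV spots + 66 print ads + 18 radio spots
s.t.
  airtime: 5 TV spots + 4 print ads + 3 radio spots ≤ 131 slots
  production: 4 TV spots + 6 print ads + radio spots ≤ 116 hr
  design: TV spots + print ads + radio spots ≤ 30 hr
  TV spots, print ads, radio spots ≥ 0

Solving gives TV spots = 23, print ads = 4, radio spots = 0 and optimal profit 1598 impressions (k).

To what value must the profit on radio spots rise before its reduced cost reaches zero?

Binding: airtime and production. Non-binding: design (3 unused).
By complementary slackness, y = 0 for the non-binding constraint.
The binding rows give the dual system: 5·y_airtime + 4·y_production = 58 and 4·y_airtime + 6·y_production = 66.
This yields shadow prices y_airtime = 6, y_production = 7.
radio spots enters the basis when its profit ≥ yᵀa₃ = 6·3 + 7·1 = 25.

25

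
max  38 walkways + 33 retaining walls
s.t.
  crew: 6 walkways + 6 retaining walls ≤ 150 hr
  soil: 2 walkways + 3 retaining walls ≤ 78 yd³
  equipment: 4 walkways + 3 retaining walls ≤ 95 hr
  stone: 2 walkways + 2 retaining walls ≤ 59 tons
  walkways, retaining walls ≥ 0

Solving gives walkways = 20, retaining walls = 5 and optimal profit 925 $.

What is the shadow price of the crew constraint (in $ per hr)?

At the optimum: crew uses 150 of 150 (binding); soil uses 55 of 78 (slack = 23); equipment uses 95 of 95 (binding); stone uses 50 of 59 (slack = 9).
By complementary slackness, y = 0 for the non-binding constraints.
The binding rows give the dual system: 6·y_crew + 4·y_equipment = 38 and 6·y_crew + 3·y_equipment = 33.
→ y_crew = 3 and y_equipment = 5.
Shadow price of crew = 3.

3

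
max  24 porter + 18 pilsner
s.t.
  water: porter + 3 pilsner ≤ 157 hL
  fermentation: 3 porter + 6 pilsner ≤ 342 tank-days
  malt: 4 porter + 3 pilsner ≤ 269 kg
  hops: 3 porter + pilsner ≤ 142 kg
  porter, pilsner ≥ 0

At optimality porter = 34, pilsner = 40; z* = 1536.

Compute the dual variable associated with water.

0

At the optimum: water uses 154 of 157 (slack = 3); fermentation uses 342 of 342 (binding); malt uses 256 of 269 (slack = 13); hops uses 142 of 142 (binding).
Since water, malt are not tight, their duals are 0.
The binding rows give the dual system: 3·y_fermentation + 3·y_hops = 24 and 6·y_fermentation + 1·y_hops = 18.
→ y_fermentation = 2 and y_hops = 6.
Shadow price of water = 0.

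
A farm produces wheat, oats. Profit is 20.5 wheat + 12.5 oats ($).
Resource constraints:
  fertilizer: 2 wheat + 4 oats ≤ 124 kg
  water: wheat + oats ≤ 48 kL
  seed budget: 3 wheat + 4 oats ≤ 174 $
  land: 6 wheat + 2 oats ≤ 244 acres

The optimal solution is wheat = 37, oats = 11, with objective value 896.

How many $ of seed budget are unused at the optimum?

seed budget used = 3·37 + 4·11 = 155; slack = 174 − 155 = 19.

19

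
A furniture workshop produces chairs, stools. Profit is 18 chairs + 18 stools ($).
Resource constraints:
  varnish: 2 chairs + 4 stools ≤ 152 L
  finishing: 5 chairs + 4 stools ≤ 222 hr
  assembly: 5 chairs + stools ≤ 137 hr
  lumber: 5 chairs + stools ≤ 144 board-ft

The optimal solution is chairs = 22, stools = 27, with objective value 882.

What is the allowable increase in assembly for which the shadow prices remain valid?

6

Binding constraints: varnish, assembly. The basis is B = [[2,4],[5,1]] with det -18.
Per unit increase in assembly, x* moves by d = (0.2222, -0.1111).
The basis stays optimal until finishing becomes binding; allowable increase = 6 hr.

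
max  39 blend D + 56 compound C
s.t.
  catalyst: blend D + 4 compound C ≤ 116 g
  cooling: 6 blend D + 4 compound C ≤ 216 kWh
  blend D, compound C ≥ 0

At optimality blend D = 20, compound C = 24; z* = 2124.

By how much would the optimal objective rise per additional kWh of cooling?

5

At the optimum: catalyst uses 116 of 116 (binding); cooling uses 216 of 216 (binding).
From A_Bᵀ y = c: 1·y_catalyst + 6·y_cooling = 39; 4·y_catalyst + 4·y_cooling = 56.
This yields shadow prices y_catalyst = 9, y_cooling = 5.
Shadow price of cooling = 5.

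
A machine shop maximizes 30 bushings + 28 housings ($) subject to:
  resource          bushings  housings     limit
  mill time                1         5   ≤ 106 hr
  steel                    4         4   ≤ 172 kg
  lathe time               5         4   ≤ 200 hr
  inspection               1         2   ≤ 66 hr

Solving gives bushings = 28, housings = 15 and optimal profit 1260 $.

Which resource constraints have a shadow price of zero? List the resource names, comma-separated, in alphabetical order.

inspection, mill time

mill time: 103/106 (slack 3)
steel: 172/172 (binding)
lathe time: 200/200 (binding)
inspection: 58/66 (slack 8)
By complementary slackness, a constraint with positive slack has shadow price 0 → inspection, mill time.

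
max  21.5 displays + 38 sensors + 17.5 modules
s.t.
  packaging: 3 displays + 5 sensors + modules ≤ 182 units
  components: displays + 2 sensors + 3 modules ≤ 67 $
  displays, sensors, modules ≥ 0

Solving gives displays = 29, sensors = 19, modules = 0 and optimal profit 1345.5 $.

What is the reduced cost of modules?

Both packaging and components are binding at x*.
The binding rows give the dual system: 3·y_packaging + 1·y_components = 21.5 and 5·y_packaging + 2·y_components = 38.
This yields shadow prices y_packaging = 5, y_components = 6.5.
Reduced cost of modules: c₃ − yᵀa₃ = 17.5 − (5·1 + 6.5·3) = 17.5 − 24.5 = -7.

-7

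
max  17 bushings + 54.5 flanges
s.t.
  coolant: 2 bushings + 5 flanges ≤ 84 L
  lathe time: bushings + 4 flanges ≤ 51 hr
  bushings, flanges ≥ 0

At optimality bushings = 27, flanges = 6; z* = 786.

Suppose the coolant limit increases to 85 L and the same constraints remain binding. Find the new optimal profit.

790.5

Check each constraint at x*: coolant 84/84 (tight); lathe time 51/51 (tight).
From A_Bᵀ y = c: 2·y_coolant + 1·y_lathe time = 17; 5·y_coolant + 4·y_lathe time = 54.5.
→ y_coolant = 4.5 and y_lathe time = 8.
Δz = y_coolant·Δb = 4.5 × (1) = 4.5, so new z* = 786 + 4.5 = 790.5.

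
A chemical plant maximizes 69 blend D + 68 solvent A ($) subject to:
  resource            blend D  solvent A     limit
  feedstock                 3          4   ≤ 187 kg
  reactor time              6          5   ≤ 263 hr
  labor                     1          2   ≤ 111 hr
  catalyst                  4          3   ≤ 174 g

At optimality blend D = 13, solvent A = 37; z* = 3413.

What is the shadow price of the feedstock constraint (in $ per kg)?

At the optimum: feedstock uses 187 of 187 (binding); reactor time uses 263 of 263 (binding); labor uses 87 of 111 (slack = 24); catalyst uses 163 of 174 (slack = 11).
Slack constraints have shadow price 0 (complementary slackness).
Dual feasibility on the basic columns requires 3·y_feedstock + 6·y_reactor time = 69, 4·y_feedstock + 5·y_reactor time = 68.
This yields shadow prices y_feedstock = 7, y_reactor time = 8.
Shadow price of feedstock = 7.

7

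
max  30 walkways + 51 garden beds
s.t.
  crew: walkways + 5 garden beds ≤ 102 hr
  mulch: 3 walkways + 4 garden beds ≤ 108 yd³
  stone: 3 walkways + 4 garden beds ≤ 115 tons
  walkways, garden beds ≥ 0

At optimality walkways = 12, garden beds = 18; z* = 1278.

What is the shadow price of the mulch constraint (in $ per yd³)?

At the optimum: crew uses 102 of 102 (binding); mulch uses 108 of 108 (binding); stone uses 108 of 115 (slack = 7).
Since stone is not tight, its dual is 0.
Dual feasibility on the basic columns requires 1·y_crew + 3·y_mulch = 30, 5·y_crew + 4·y_mulch = 51.
→ y_crew = 3 and y_mulch = 9.
Shadow price of mulch = 9.

9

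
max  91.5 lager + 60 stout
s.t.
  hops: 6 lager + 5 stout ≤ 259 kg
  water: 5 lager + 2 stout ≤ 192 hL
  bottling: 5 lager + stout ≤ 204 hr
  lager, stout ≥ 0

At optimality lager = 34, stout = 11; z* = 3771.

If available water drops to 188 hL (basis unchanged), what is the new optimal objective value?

3741

Binding: hops and water. Non-binding: bottling (23 unused).
By complementary slackness, y = 0 for the non-binding constraint.
From A_Bᵀ y = c: 6·y_hops + 5·y_water = 91.5; 5·y_hops + 2·y_water = 60.
Solving: y_hops = 9, y_water = 7.5.
Δz = y_water·Δb = 7.5 × (-4) = -30, so new z* = 3771 − 30 = 3741.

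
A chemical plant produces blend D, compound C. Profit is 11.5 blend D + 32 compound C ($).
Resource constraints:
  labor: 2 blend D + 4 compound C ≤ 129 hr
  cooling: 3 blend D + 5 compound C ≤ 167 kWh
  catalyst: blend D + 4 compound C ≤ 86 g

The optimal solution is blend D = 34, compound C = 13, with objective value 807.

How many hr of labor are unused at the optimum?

9

labor used = 2·34 + 4·13 = 120; slack = 129 − 120 = 9.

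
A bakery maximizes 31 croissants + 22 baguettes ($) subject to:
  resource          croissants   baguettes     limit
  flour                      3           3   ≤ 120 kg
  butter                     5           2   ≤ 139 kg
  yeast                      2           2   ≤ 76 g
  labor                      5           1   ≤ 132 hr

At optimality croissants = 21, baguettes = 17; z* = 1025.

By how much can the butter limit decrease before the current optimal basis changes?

Binding constraints: butter, yeast. The basis is B = [[5,2],[2,2]] with det 6.
Per unit decrease in butter, x* moves by d = (-0.3333, 0.3333).
The basis stays optimal until croissants reaches 0; allowable decrease = 63 kg.

63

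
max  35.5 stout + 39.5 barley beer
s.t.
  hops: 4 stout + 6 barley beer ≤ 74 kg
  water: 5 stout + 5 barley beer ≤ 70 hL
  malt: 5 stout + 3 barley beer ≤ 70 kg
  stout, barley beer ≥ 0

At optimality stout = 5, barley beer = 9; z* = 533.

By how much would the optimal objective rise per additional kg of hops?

2

Binding: hops and water. Non-binding: malt (18 unused).
Since malt is not tight, its dual is 0.
From A_Bᵀ y = c: 4·y_hops + 5·y_water = 35.5; 6·y_hops + 5·y_water = 39.5.
→ y_hops = 2 and y_water = 5.5.
Shadow price of hops = 2.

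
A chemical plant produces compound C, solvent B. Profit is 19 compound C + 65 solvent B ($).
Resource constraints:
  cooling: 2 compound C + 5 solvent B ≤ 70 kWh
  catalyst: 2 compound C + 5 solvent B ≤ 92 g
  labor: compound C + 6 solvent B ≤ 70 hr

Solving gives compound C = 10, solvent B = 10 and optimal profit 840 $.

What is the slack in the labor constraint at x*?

0

labor used = 1·10 + 6·10 = 70; slack = 70 − 70 = 0.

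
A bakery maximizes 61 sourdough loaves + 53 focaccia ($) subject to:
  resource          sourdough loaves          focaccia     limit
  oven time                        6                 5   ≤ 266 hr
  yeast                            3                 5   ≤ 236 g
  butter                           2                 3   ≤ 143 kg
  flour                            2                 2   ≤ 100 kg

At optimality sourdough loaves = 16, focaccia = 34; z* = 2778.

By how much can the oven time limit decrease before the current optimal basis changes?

9

Binding constraints: oven time, flour. The basis is B = [[6,5],[2,2]] with det 2.
Per unit decrease in oven time, x* moves by d = (-1, 1).
The basis stays optimal until yeast becomes binding; allowable decrease = 9 hr.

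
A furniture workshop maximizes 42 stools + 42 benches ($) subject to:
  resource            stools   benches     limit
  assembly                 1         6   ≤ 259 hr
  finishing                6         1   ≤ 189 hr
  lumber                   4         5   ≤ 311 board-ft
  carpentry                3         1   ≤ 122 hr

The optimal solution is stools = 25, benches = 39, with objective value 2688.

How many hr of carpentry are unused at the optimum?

carpentry used = 3·25 + 1·39 = 114; slack = 122 − 114 = 8.

8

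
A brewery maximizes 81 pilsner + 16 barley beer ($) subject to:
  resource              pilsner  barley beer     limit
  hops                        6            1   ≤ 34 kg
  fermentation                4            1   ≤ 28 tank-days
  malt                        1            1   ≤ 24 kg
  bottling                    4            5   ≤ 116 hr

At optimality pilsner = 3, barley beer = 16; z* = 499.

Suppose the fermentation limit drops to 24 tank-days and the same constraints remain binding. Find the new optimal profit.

469

Binding: hops and fermentation. Non-binding: malt (5 unused), bottling (24 unused).
Since malt, bottling are not tight, their duals are 0.
The binding rows give the dual system: 6·y_hops + 4·y_fermentation = 81 and 1·y_hops + 1·y_fermentation = 16.
Solving: y_hops = 8.5, y_fermentation = 7.5.
Δz = y_fermentation·Δb = 7.5 × (-4) = -30, so new z* = 499 − 30 = 469.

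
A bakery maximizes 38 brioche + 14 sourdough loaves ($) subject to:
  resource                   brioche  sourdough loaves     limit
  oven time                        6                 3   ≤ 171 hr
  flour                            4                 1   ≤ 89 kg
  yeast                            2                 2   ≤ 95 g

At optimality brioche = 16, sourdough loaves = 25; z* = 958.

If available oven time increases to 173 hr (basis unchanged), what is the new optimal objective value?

964

Check each constraint at x*: oven time 171/171 (tight); flour 89/89 (tight); yeast 82/95 (slack 13).
Since yeast is not tight, its dual is 0.
The binding rows give the dual system: 6·y_oven time + 4·y_flour = 38 and 3·y_oven time + 1·y_flour = 14.
→ y_oven time = 3 and y_flour = 5.
Δz = y_oven time·Δb = 3 × (2) = 6, so new z* = 958 + 6 = 964.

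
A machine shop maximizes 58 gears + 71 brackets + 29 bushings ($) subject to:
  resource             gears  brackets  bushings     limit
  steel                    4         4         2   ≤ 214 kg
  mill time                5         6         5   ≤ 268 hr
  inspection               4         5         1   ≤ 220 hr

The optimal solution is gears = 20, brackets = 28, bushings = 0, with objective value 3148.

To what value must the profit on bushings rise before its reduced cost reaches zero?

Check each constraint at x*: steel 192/214 (slack 22); mill time 268/268 (tight); inspection 220/220 (tight).
Since steel is not tight, its dual is 0.
The binding rows give the dual system: 5·y_mill time + 4·y_inspection = 58 and 6·y_mill time + 5·y_inspection = 71.
→ y_mill time = 6 and y_inspection = 7.
bushings enters the basis when its profit ≥ yᵀa₃ = 6·5 + 7·1 = 37.

37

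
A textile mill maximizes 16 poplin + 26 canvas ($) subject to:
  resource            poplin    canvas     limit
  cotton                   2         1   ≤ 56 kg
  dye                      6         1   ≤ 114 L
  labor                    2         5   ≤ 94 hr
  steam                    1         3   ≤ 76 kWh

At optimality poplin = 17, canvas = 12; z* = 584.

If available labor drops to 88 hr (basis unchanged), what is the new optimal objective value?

At the optimum: cotton uses 46 of 56 (slack = 10); dye uses 114 of 114 (binding); labor uses 94 of 94 (binding); steam uses 53 of 76 (slack = 23).
Slack constraints have shadow price 0 (complementary slackness).
From A_Bᵀ y = c: 6·y_dye + 2·y_labor = 16; 1·y_dye + 5·y_labor = 26.
This yields shadow prices y_dye = 1, y_labor = 5.
Δz = y_labor·Δb = 5 × (-6) = -30, so new z* = 584 − 30 = 554.

554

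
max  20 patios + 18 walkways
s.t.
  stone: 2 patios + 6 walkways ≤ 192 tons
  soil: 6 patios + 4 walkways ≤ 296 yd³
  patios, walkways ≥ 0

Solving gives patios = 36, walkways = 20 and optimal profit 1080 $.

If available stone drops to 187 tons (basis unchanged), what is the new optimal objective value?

At the optimum: stone uses 192 of 192 (binding); soil uses 296 of 296 (binding).
The binding rows give the dual system: 2·y_stone + 6·y_soil = 20 and 6·y_stone + 4·y_soil = 18.
Solving: y_stone = 1, y_soil = 3.
Δz = y_stone·Δb = 1 × (-5) = -5, so new z* = 1080 − 5 = 1075.

1075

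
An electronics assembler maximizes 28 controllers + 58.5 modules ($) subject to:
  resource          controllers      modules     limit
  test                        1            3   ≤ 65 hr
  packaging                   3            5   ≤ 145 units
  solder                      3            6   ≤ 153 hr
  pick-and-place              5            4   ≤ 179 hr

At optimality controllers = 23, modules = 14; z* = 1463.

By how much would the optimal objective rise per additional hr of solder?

Binding: test and solder. Non-binding: packaging (6 unused), pick-and-place (8 unused).
By complementary slackness, y = 0 for the non-binding constraints.
Dual feasibility on the basic columns requires 1·y_test + 3·y_solder = 28, 3·y_test + 6·y_solder = 58.5.
Solving: y_test = 2.5, y_solder = 8.5.
Shadow price of solder = 8.5.

8.5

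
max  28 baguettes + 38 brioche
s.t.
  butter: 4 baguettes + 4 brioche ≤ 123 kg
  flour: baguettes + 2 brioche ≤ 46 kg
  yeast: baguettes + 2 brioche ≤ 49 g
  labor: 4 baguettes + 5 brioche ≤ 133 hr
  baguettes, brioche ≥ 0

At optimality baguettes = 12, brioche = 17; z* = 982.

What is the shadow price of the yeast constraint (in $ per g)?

Check each constraint at x*: butter 116/123 (slack 7); flour 46/46 (tight); yeast 46/49 (slack 3); labor 133/133 (tight).
Slack constraints have shadow price 0 (complementary slackness).
From A_Bᵀ y = c: 1·y_flour + 4·y_labor = 28; 2·y_flour + 5·y_labor = 38.
Solving: y_flour = 4, y_labor = 6.
Shadow price of yeast = 0.

0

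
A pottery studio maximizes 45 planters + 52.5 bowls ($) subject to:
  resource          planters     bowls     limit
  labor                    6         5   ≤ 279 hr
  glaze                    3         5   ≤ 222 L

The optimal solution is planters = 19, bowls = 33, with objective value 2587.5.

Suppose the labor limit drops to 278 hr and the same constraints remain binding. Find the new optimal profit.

2583

Check each constraint at x*: labor 279/279 (tight); glaze 222/222 (tight).
From A_Bᵀ y = c: 6·y_labor + 3·y_glaze = 45; 5·y_labor + 5·y_glaze = 52.5.
Solving: y_labor = 4.5, y_glaze = 6.
Δz = y_labor·Δb = 4.5 × (-1) = -4.5, so new z* = 2587.5 − 4.5 = 2583.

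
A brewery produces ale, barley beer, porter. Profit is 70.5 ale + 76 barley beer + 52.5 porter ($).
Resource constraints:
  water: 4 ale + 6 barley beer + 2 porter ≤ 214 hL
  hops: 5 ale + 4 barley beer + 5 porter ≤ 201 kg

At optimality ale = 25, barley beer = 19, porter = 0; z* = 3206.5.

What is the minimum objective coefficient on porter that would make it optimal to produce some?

Both water and hops are binding at x*.
The binding rows give the dual system: 4·y_water + 5·y_hops = 70.5 and 6·y_water + 4·y_hops = 76.
This yields shadow prices y_water = 7, y_hops = 8.5.
porter enters the basis when its profit ≥ yᵀa₃ = 7·2 + 8.5·5 = 56.5.

56.5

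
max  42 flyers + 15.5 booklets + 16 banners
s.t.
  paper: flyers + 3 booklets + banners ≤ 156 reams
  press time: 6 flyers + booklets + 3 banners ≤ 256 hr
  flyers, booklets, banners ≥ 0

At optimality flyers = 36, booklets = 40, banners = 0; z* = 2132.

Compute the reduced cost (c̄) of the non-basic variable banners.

-6.5

Check each constraint at x*: paper 156/156 (tight); press time 256/256 (tight).
Dual feasibility on the basic columns requires 1·y_paper + 6·y_press time = 42, 3·y_paper + 1·y_press time = 15.5.
This yields shadow prices y_paper = 3, y_press time = 6.5.
Reduced cost of banners: c₃ − yᵀa₃ = 16 − (3·1 + 6.5·3) = 16 − 22.5 = -6.5.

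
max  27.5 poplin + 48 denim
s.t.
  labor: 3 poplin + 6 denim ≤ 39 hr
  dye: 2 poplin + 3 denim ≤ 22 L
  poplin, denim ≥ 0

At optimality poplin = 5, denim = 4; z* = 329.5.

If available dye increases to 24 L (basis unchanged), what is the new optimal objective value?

Both labor and dye are binding at x*.
The binding rows give the dual system: 3·y_labor + 2·y_dye = 27.5 and 6·y_labor + 3·y_dye = 48.
→ y_labor = 4.5 and y_dye = 7.
Δz = y_dye·Δb = 7 × (2) = 14, so new z* = 329.5 + 14 = 343.5.

343.5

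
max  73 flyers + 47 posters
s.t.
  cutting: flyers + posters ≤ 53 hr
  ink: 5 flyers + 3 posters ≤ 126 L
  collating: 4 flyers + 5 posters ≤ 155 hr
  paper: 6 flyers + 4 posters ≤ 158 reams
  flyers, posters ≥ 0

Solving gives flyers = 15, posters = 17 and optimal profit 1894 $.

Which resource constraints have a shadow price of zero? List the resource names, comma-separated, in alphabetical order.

collating, cutting

cutting: 32/53 (slack 21)
ink: 126/126 (binding)
collating: 145/155 (slack 10)
paper: 158/158 (binding)
By complementary slackness, a constraint with positive slack has shadow price 0 → collating, cutting.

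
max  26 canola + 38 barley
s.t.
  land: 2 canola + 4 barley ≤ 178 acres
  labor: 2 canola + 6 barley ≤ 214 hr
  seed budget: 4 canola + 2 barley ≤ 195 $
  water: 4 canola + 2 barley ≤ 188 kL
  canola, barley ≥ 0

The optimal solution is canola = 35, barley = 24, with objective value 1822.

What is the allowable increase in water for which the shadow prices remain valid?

Binding constraints: labor, water. The basis is B = [[2,6],[4,2]] with det -20.
Per unit increase in water, x* moves by d = (0.3, -0.1).
The basis stays optimal until seed budget becomes binding; allowable increase = 7 kL.

7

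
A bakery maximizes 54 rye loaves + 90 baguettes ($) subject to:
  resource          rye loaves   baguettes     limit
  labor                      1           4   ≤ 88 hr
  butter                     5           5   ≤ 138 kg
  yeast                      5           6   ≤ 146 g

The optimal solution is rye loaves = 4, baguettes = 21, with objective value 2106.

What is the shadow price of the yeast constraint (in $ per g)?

9

At the optimum: labor uses 88 of 88 (binding); butter uses 125 of 138 (slack = 13); yeast uses 146 of 146 (binding).
By complementary slackness, y = 0 for the non-binding constraint.
Dual feasibility on the basic columns requires 1·y_labor + 5·y_yeast = 54, 4·y_labor + 6·y_yeast = 90.
This yields shadow prices y_labor = 9, y_yeast = 9.
Shadow price of yeast = 9.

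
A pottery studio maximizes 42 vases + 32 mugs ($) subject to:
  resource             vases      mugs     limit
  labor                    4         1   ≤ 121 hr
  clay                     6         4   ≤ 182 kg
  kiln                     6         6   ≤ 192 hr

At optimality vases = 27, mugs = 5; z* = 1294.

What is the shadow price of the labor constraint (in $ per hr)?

0

Binding: clay and kiln. Non-binding: labor (8 unused).
Since labor is not tight, its dual is 0.
From A_Bᵀ y = c: 6·y_clay + 6·y_kiln = 42; 4·y_clay + 6·y_kiln = 32.
→ y_clay = 5 and y_kiln = 2.
Shadow price of labor = 0.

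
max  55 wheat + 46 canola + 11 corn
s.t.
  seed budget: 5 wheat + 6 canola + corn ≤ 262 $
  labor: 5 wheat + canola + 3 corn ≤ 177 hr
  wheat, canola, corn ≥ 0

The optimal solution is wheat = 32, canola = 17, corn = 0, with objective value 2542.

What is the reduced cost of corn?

Both seed budget and labor are binding at x*.
Dual feasibility on the basic columns requires 5·y_seed budget + 5·y_labor = 55, 6·y_seed budget + 1·y_labor = 46.
→ y_seed budget = 7 and y_labor = 4.
Reduced cost of corn: c₃ − yᵀa₃ = 11 − (7·1 + 4·3) = 11 − 19 = -8.

-8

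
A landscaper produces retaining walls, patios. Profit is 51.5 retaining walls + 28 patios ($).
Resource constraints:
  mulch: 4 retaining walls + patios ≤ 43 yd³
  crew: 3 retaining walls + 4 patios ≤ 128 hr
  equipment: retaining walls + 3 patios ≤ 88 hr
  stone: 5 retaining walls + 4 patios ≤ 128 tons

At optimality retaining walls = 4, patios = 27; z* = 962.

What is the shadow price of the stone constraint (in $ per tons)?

5.5

At the optimum: mulch uses 43 of 43 (binding); crew uses 120 of 128 (slack = 8); equipment uses 85 of 88 (slack = 3); stone uses 128 of 128 (binding).
Since crew, equipment are not tight, their duals are 0.
The binding rows give the dual system: 4·y_mulch + 5·y_stone = 51.5 and 1·y_mulch + 4·y_stone = 28.
→ y_mulch = 6 and y_stone = 5.5.
Shadow price of stone = 5.5.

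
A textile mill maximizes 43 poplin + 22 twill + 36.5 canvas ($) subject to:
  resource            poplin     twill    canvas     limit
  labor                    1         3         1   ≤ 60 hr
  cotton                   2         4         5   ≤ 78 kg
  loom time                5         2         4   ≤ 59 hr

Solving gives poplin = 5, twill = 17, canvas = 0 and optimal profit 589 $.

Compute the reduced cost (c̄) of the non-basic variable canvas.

Check each constraint at x*: labor 56/60 (slack 4); cotton 78/78 (tight); loom time 59/59 (tight).
Since labor is not tight, its dual is 0.
The binding rows give the dual system: 2·y_cotton + 5·y_loom time = 43 and 4·y_cotton + 2·y_loom time = 22.
→ y_cotton = 1.5 and y_loom time = 8.
Reduced cost of canvas: c₃ − yᵀa₃ = 36.5 − (1.5·5 + 8·4) = 36.5 − 39.5 = -3.

-3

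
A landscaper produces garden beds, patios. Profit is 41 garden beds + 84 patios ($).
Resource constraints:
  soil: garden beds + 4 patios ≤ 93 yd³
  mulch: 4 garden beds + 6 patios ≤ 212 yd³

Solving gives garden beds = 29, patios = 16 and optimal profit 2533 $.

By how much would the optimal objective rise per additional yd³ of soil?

Both soil and mulch are binding at x*.
The binding rows give the dual system: 1·y_soil + 4·y_mulch = 41 and 4·y_soil + 6·y_mulch = 84.
This yields shadow prices y_soil = 9, y_mulch = 8.
Shadow price of soil = 9.

9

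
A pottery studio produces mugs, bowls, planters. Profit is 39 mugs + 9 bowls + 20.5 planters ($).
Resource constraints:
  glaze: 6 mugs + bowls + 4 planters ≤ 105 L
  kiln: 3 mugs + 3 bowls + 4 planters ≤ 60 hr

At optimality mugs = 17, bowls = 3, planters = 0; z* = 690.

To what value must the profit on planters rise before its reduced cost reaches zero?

28

Both glaze and kiln are binding at x*.
From A_Bᵀ y = c: 6·y_glaze + 3·y_kiln = 39; 1·y_glaze + 3·y_kiln = 9.
This yields shadow prices y_glaze = 6, y_kiln = 1.
planters enters the basis when its profit ≥ yᵀa₃ = 6·4 + 1·4 = 28.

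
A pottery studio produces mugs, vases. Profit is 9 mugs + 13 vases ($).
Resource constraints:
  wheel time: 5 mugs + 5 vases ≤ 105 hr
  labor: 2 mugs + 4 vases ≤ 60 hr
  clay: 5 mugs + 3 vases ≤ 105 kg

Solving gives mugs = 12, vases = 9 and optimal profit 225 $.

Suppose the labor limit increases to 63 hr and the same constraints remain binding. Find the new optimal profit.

At the optimum: wheel time uses 105 of 105 (binding); labor uses 60 of 60 (binding); clay uses 87 of 105 (slack = 18).
By complementary slackness, y = 0 for the non-binding constraint.
The binding rows give the dual system: 5·y_wheel time + 2·y_labor = 9 and 5·y_wheel time + 4·y_labor = 13.
This yields shadow prices y_wheel time = 1, y_labor = 2.
Δz = y_labor·Δb = 2 × (3) = 6, so new z* = 225 + 6 = 231.

231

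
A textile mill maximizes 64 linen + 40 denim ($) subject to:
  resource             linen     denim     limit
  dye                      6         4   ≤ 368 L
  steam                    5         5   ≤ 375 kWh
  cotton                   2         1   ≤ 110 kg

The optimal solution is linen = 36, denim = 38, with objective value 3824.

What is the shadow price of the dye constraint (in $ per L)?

Binding: dye and cotton. Non-binding: steam (5 unused).
Since steam is not tight, its dual is 0.
From A_Bᵀ y = c: 6·y_dye + 2·y_cotton = 64; 4·y_dye + 1·y_cotton = 40.
This yields shadow prices y_dye = 8, y_cotton = 8.
Shadow price of dye = 8.

8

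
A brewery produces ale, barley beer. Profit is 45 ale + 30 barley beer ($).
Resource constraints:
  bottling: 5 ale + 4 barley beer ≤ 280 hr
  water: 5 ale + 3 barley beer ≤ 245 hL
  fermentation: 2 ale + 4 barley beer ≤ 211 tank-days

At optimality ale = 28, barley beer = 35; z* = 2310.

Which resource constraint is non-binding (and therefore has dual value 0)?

bottling: 280/280 (binding)
water: 245/245 (binding)
fermentation: 196/211 (slack 15)
By complementary slackness, a constraint with positive slack has shadow price 0 → fermentation.

fermentation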